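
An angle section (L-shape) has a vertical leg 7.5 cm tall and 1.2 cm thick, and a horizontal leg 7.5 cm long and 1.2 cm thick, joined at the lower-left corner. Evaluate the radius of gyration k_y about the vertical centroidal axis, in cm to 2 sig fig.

k_y ≈ 2.3 cm

Treat the section as a set of non-overlapping primitives; coordinates are from the bounding-box lower-left.
Vertical leg: 1.2 × 7.5, A = 9 cm², x = 0.6 cm, Ī = 1.08 cm⁴.
Horizontal leg (remainder): 6.3 × 1.2, A = 7.56 cm², x = 4.35 cm, Ī = 25 cm⁴.
Centroid: x̄ = ΣA·x / ΣA = 2.312 cm.
Transfer each piece to the vertical centroidal axis using Ī + A·d² with d = x − 2.312:
  vertical leg: d = -1.712 cm → contributes +27.46 cm⁴
  horizontal leg (remainder): d = 2.038 cm → contributes +56.41 cm⁴
Total I = 83.86 cm⁴.
Radius of gyration: k = √(I/A) = √(83.86 / 16.56) = 2.25 cm.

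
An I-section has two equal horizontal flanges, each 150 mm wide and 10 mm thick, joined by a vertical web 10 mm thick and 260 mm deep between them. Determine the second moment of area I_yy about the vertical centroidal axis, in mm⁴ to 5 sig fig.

I_yy ≈ 5.6467 × 10⁶ mm⁴

Break the section into simple shapes (no overlaps), measuring from the bottom-left corner of the bounding box.
Bottom flange: 150 × 10, A = 1 500 mm², x = 75 mm, Ī = 2 812 500 mm⁴.
Web: 10 × 260, A = 2 600 mm², x = 75 mm, Ī = 21666.67 mm⁴.
Top flange: 150 × 10, A = 1 500 mm², x = 75 mm, Ī = 2 812 500 mm⁴.
By symmetry the centroid is at mid-width, x̄ = 75 mm.
All pieces are centred on the vertical centroidal axis, so I = ΣĪ = 5 646 667 mm⁴.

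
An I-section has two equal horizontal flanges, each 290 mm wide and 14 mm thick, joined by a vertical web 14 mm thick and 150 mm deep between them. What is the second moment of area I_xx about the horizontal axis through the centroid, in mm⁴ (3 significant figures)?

I_xx ≈ 5.87 × 10⁷ mm⁴

Split into non-overlapping primitives; take the origin at the lower-left of the bounding box.
Bottom flange: 290 × 14, A = 4 060 mm², y = 7 mm, Ī = 66 313 mm⁴.
Web: 14 × 150, A = 2 100 mm², y = 89 mm, Ī = 3 937 500 mm⁴.
Top flange: 290 × 14, A = 4 060 mm², y = 171 mm, Ī = 66 313 mm⁴.
By symmetry the centroid is at mid-height, ȳ = 89 mm.
Transfer each piece to the horizontal axis through the centroid using Ī + A·d² with d = y − 89:
  bottom flange: d = -82 mm → contributes +27 365 753 mm⁴
  web: d = 0 mm → contributes +3 937 500 mm⁴
  top flange: d = 82 mm → contributes +27 365 753 mm⁴
Total I = 58 669 007 mm⁴.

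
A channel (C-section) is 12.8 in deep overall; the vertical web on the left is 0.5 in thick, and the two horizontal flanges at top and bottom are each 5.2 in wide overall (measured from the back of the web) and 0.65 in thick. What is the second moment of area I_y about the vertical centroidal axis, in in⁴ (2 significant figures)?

Decompose the section into non-overlapping parts with the origin at the bottom-left of its bounding rectangle.
Web: 0.5 × 12.8, A = 6.4 in², x = 0.25 in, Ī = 0.1333 in⁴.
Top flange (beyond web): 4.7 × 0.65, A = 3.055 in², x = 2.85 in, Ī = 5.624 in⁴.
Bottom flange (beyond web): 4.7 × 0.65, A = 3.055 in², x = 2.85 in, Ī = 5.624 in⁴.
Centroid: x̄ = ΣA·x / ΣA = 1.52 in.
Transfer each piece to the vertical centroidal axis using Ī + A·d² with d = x − 1.52:
  web: d = -1.27 in → contributes +10.45 in⁴
  top flange (beyond web): d = 1.33 in → contributes +11.03 in⁴
  bottom flange (beyond web): d = 1.33 in → contributes +11.03 in⁴
Total I = 32.51 in⁴.

I_y ≈ 33 in⁴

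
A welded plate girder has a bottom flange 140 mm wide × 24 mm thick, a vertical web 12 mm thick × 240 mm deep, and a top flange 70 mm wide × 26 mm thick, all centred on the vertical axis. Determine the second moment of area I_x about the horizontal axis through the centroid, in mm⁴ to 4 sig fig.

I_x ≈ 9.979 × 10⁷ mm⁴

Decompose the section into non-overlapping parts with the origin at the bottom-left of its bounding rectangle.
Bottom plate: 140 × 24, A = 3 360 mm², y = 12 mm, Ī = 161 280 mm⁴.
Web plate: 12 × 240, A = 2 880 mm², y = 144 mm, Ī = 13 824 000 mm⁴.
Top plate: 70 × 26, A = 1 820 mm², y = 277 mm, Ī = 102 527 mm⁴.
Centroid: ȳ = ΣA·y / ΣA = 119.005 mm.
Transfer each piece to the horizontal axis through the centroid using Ī + A·d² with d = y − 119.005:
  bottom plate: d = -107.005 mm → contributes +38 633 489 mm⁴
  web plate: d = 24.995 mm → contributes +15 623 285 mm⁴
  top plate: d = 157.995 mm → contributes +45 534 153 mm⁴
Total I = 99 790 926 mm⁴.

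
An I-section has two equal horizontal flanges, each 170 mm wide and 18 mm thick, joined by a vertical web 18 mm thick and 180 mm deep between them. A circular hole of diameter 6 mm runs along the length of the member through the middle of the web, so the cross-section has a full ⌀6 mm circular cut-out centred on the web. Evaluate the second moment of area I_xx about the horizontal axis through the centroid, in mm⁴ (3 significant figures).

Decompose the section into non-overlapping parts with the origin at the bottom-left of its bounding rectangle.
Bottom flange: 170 × 18, A = 3 060 mm², y = 9 mm, Ī = 82 620 mm⁴.
Web: 18 × 180, A = 3 240 mm², y = 108 mm, Ī = 8 748 000 mm⁴.
Top flange: 170 × 18, A = 3 060 mm², y = 207 mm, Ī = 82 620 mm⁴.
Hole (subtracted): ⌀6, A = 28.274 mm², y = 108 mm, Ī = 63.617 mm⁴.
By symmetry the centroid is at mid-height, ȳ = 108 mm.
Transfer each piece to the horizontal axis through the centroid using Ī + A·d² with d = y − 108:
  bottom flange: d = -99 mm → contributes +30 073 680 mm⁴
  web: d = 0 mm → contributes +8 748 000 mm⁴
  top flange: d = 99 mm → contributes +30 073 680 mm⁴
  hole: d = 0 mm → contributes −63.617 mm⁴
Total I = 68 895 296 mm⁴.

I_xx ≈ 6.89 × 10⁷ mm⁴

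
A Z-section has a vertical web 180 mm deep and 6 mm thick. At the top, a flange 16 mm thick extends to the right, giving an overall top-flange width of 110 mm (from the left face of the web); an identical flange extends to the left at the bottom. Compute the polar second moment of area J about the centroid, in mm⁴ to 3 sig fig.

J ≈ 3.84 × 10⁷ mm⁴

Break the section into simple shapes (no overlaps), measuring from the bottom-left corner of the bounding box.
Web: 6 × 180, A = 1 080 mm², y = 90 mm, Ī = 2 916 000 mm⁴.
Top flange (beyond web): 104 × 16, A = 1 664 mm², y = 172 mm, Ī = 35 499 mm⁴.
Bottom flange (beyond web): 104 × 16, A = 1 664 mm², y = 8 mm, Ī = 35 499 mm⁴.
Centroid: ȳ = ΣA·y / ΣA = 90 mm.
Transfer each piece to the centroidal x-axis using Ī + A·d² with d = y − 90:
  web: d = 0 mm → contributes +2 916 000 mm⁴
  top flange (beyond web): d = 82 mm → contributes +11 224 235 mm⁴
  bottom flange (beyond web): d = -82 mm → contributes +11 224 235 mm⁴
Total I = 25 364 469 mm⁴.
For the y-axis: x̄ = 107 mm.
Repeating about the centroidal y-axis gives I_y = 13 070 077 mm⁴.
Polar second moment: J = I_x + I_y = 38 434 547 mm⁴.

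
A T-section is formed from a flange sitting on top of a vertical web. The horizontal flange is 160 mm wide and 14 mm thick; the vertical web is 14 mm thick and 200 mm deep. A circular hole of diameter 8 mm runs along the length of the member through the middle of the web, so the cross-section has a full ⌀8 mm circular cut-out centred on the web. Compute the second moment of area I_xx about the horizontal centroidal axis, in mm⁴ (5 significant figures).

I_xx ≈ 2.3503 × 10⁷ mm⁴

Treat the section as a set of non-overlapping primitives; coordinates are from the bounding-box lower-left.
Flange: 160 × 14, A = 2 240 mm², y = 207 mm, Ī = 36586.67 mm⁴.
Web: 14 × 200, A = 2 800 mm², y = 100 mm, Ī = 9 333 333 mm⁴.
Hole (subtracted): ⌀8, A = 50.26548 mm², y = 100 mm, Ī = 201.0619 mm⁴.
Centroid: ȳ = ΣA·y / ΣA = 148.0346 mm.
Transfer each piece to the horizontal centroidal axis using Ī + A·d² with d = y − 148.0346:
  flange: d = 58.96538 mm → contributes +7 824 879 mm⁴
  web: d = -48.03462 mm → contributes +15 793 842 mm⁴
  hole: d = -48.03462 mm → contributes −116179.9 mm⁴
Total I = 23 502 541 mm⁴.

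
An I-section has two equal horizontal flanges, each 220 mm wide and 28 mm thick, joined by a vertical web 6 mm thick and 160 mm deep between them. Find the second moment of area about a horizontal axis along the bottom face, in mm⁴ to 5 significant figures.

I_base ≈ 2.6661 × 10⁸ mm⁴

Treat the section as a set of non-overlapping primitives; coordinates are from the bounding-box lower-left.
Bottom flange: 220 × 28, A = 6 160 mm², y = 14 mm, Ī = 402453.3 mm⁴.
Web: 6 × 160, A = 960 mm², y = 108 mm, Ī = 2 048 000 mm⁴.
Top flange: 220 × 28, A = 6 160 mm², y = 202 mm, Ī = 402453.3 mm⁴.
Transfer each piece to a horizontal axis along the bottom face using Ī + A·d² with d = y − 0:
  bottom flange: d = 14 mm → contributes +1 609 813 mm⁴
  web: d = 108 mm → contributes +13 245 440 mm⁴
  top flange: d = 202 mm → contributes +251 755 093 mm⁴
Total I = 266 610 347 mm⁴.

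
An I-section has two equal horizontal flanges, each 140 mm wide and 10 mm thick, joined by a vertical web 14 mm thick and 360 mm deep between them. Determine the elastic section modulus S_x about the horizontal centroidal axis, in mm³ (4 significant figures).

Break the section into simple shapes (no overlaps), measuring from the bottom-left corner of the bounding box.
Bottom flange: 140 × 10, A = 1 400 mm², y = 5 mm, Ī = 11666.7 mm⁴.
Web: 14 × 360, A = 5 040 mm², y = 190 mm, Ī = 54 432 000 mm⁴.
Top flange: 140 × 10, A = 1 400 mm², y = 375 mm, Ī = 11666.7 mm⁴.
By symmetry the centroid is at mid-height, ȳ = 190 mm.
Transfer each piece to the horizontal centroidal axis using Ī + A·d² with d = y − 190:
  bottom flange: d = -185 mm → contributes +47 926 667 mm⁴
  web: d = 0 mm → contributes +54 432 000 mm⁴
  top flange: d = 185 mm → contributes +47 926 667 mm⁴
Total I = 150 285 333 mm⁴.
Extreme fibre distance c = 190 mm; S = I/c = 790 975 mm³.

S_x ≈ 7.910 × 10⁵ mm³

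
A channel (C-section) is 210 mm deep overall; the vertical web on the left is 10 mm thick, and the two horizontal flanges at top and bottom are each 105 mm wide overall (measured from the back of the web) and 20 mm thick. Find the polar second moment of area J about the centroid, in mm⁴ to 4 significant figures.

Decompose the section into non-overlapping parts with the origin at the bottom-left of its bounding rectangle.
Web: 10 × 210, A = 2 100 mm², y = 105 mm, Ī = 7 717 500 mm⁴.
Top flange (beyond web): 95 × 20, A = 1 900 mm², y = 200 mm, Ī = 63333.3 mm⁴.
Bottom flange (beyond web): 95 × 20, A = 1 900 mm², y = 10 mm, Ī = 63333.3 mm⁴.
By symmetry the centroid is at mid-height, ȳ = 105 mm.
Transfer each piece to the centroidal x-axis using Ī + A·d² with d = y − 105:
  web: d = 0 mm → contributes +7 717 500 mm⁴
  top flange (beyond web): d = 95 mm → contributes +17 210 833 mm⁴
  bottom flange (beyond web): d = -95 mm → contributes +17 210 833 mm⁴
Total I = 42 139 167 mm⁴.
For the y-axis: x̄ = 38.8136 mm.
Repeating about the centroidal y-axis gives I_y = 6 603 362 mm⁴.
Polar second moment: J = I_x + I_y = 48 742 528 mm⁴.

J ≈ 4.874 × 10⁷ mm⁴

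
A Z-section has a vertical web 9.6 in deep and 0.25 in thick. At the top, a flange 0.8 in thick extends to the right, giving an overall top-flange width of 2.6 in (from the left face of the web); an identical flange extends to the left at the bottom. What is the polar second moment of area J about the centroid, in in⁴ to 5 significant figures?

J ≈ 99.523 in⁴

Split into non-overlapping primitives; take the origin at the lower-left of the bounding box.
Web: 0.25 × 9.6, A = 2.4 in², y = 4.8 in, Ī = 18.432 in⁴.
Top flange (beyond web): 2.35 × 0.8, A = 1.88 in², y = 9.2 in, Ī = 0.1002667 in⁴.
Bottom flange (beyond web): 2.35 × 0.8, A = 1.88 in², y = 0.4 in, Ī = 0.1002667 in⁴.
Centroid: ȳ = ΣA·y / ΣA = 4.8 in.
Transfer each piece to the centroidal x-axis using Ī + A·d² with d = y − 4.8:
  web: d = 0 in → contributes +18.432 in⁴
  top flange (beyond web): d = 4.4 in → contributes +36.49707 in⁴
  bottom flange (beyond web): d = -4.4 in → contributes +36.49707 in⁴
Total I = 91.42613 in⁴.
For the y-axis: x̄ = 2.475 in.
Repeating about the centroidal y-axis gives I_y = 8.097283 in⁴.
Polar second moment: J = I_x + I_y = 99.52342 in⁴.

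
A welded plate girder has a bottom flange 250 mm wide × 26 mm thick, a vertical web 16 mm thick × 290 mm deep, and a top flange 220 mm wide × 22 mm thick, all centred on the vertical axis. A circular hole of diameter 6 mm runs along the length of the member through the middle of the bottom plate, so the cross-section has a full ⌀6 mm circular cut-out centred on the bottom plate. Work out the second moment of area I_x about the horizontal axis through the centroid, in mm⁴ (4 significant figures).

Split into non-overlapping primitives; take the origin at the lower-left of the bounding box.
Bottom plate: 250 × 26, A = 6 500 mm², y = 13 mm, Ī = 366 167 mm⁴.
Web plate: 16 × 290, A = 4 640 mm², y = 171 mm, Ī = 32 518 667 mm⁴.
Top plate: 220 × 22, A = 4 840 mm², y = 327 mm, Ī = 195 213 mm⁴.
Hole (subtracted): ⌀6, A = 28.2743 mm², y = 13 mm, Ī = 63.6173 mm⁴.
Centroid: ȳ = ΣA·y / ΣA = 154.231 mm.
Transfer each piece to the horizontal axis through the centroid using Ī + A·d² with d = y − 154.231:
  bottom plate: d = -141.231 mm → contributes +130 016 647 mm⁴
  web plate: d = 16.7689 mm → contributes +33 823 414 mm⁴
  top plate: d = 172.769 mm → contributes +144 664 798 mm⁴
  hole: d = -141.231 mm → contributes −564 030 mm⁴
Total I = 307 940 829 mm⁴.

I_x ≈ 3.079 × 10⁸ mm⁴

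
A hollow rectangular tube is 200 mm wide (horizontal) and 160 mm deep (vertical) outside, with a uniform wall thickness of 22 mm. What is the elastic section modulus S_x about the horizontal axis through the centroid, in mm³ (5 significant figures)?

Break the section into simple shapes (no overlaps), measuring from the bottom-left corner of the bounding box.
Outer rectangle: 200 × 160, A = 32 000 mm², y = 80 mm, Ī = 68 266 667 mm⁴.
Inner void (subtracted): 156 × 116, A = 18 096 mm², y = 80 mm, Ī = 20 291 648 mm⁴.
By symmetry the centroid is at mid-height, ȳ = 80 mm.
All pieces are centred on the horizontal axis through the centroid, so I = ΣĪ (holes subtracted) = 47 975 019 mm⁴.
Extreme fibre distance c = 80 mm; S = I/c = 599687.7 mm³.

S_x ≈ 5.9969 × 10⁵ mm³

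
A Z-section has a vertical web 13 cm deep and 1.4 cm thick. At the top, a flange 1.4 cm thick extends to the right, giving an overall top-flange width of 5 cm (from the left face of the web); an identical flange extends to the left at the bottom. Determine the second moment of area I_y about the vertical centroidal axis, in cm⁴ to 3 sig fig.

Break the section into simple shapes (no overlaps), measuring from the bottom-left corner of the bounding box.
Web: 1.4 × 13, A = 18.2 cm², x = 4.3 cm, Ī = 2.9727 cm⁴.
Top flange (beyond web): 3.6 × 1.4, A = 5.04 cm², x = 6.8 cm, Ī = 5.4432 cm⁴.
Bottom flange (beyond web): 3.6 × 1.4, A = 5.04 cm², x = 1.8 cm, Ī = 5.4432 cm⁴.
Centroid: x̄ = ΣA·x / ΣA = 4.3 cm.
Transfer each piece to the vertical centroidal axis using Ī + A·d² with d = x − 4.3:
  web: d = 0 cm → contributes +2.9727 cm⁴
  top flange (beyond web): d = 2.5 cm → contributes +36.943 cm⁴
  bottom flange (beyond web): d = -2.5 cm → contributes +36.943 cm⁴
Total I = 76.859 cm⁴.

I_y ≈ 76.9 cm⁴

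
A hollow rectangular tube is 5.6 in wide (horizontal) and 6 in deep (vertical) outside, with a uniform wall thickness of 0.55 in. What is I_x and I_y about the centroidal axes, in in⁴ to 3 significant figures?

I_x ≈ 56.7 in⁴, I_y ≈ 50.6 in⁴

Split into non-overlapping primitives; take the origin at the lower-left of the bounding box.
Outer rectangle: 5.6 × 6, A = 33.6 in², y = 3 in, Ī = 100.8 in⁴.
Inner void (subtracted): 4.5 × 4.9, A = 22.05 in², y = 3 in, Ī = 44.118 in⁴.
By symmetry the centroid is at mid-height, ȳ = 3 in.
All pieces are centred on the centroidal x-axis, so I = ΣĪ (holes subtracted) = 56.682 in⁴.
Repeating about the centroidal y-axis gives I_y = 50.599 in⁴.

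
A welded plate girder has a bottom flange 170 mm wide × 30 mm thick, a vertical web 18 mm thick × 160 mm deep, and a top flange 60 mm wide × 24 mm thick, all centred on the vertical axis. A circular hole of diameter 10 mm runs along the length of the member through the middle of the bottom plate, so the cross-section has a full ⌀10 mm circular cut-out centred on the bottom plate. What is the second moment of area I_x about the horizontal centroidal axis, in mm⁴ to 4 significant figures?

Decompose the section into non-overlapping parts with the origin at the bottom-left of its bounding rectangle.
Bottom plate: 170 × 30, A = 5 100 mm², y = 15 mm, Ī = 382 500 mm⁴.
Web plate: 18 × 160, A = 2 880 mm², y = 110 mm, Ī = 6 144 000 mm⁴.
Top plate: 60 × 24, A = 1 440 mm², y = 202 mm, Ī = 69 120 mm⁴.
Hole (subtracted): ⌀10, A = 78.5398 mm², y = 15 mm, Ī = 490.874 mm⁴.
Centroid: ȳ = ΣA·y / ΣA = 73.1151 mm.
Transfer each piece to the horizontal centroidal axis using Ī + A·d² with d = y − 73.1151:
  bottom plate: d = -58.1151 mm → contributes +17 607 068 mm⁴
  web plate: d = 36.8849 mm → contributes +10 062 226 mm⁴
  top plate: d = 128.885 mm → contributes +23 989 413 mm⁴
  hole: d = -58.1151 mm → contributes −265 749 mm⁴
Total I = 51 392 957 mm⁴.

I_x ≈ 5.139 × 10⁷ mm⁴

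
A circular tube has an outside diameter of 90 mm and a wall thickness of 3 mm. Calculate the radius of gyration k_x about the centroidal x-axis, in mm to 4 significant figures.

Split into non-overlapping primitives; take the origin at the lower-left of the bounding box.
Outer circle: ⌀90, A = 6361.73 mm², y = 45 mm, Ī = 3 220 623 mm⁴.
Bore (subtracted): ⌀84, A = 5541.77 mm², y = 45 mm, Ī = 2 443 920 mm⁴.
By symmetry the centroid is at mid-height, ȳ = 45 mm.
All pieces are centred on the centroidal x-axis, so I = ΣĪ (holes subtracted) = 776 703 mm⁴.
Radius of gyration: k = √(I/A) = √(776 703 / 819.956) = 30.7774 mm.

k_x ≈ 30.78 mm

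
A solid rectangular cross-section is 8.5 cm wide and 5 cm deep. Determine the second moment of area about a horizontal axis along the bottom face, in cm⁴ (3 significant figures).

The section: 8.5 × 5, A = 42.5 cm², y = 2.5 cm, Ī = 88.542 cm⁴.
Transfer it to the base of the section using Ī + A·d² with d = y − 0:
  the section: d = 2.5 cm → contributes +354.17 cm⁴
Total I = 354.17 cm⁴.

I_base ≈ 354 cm⁴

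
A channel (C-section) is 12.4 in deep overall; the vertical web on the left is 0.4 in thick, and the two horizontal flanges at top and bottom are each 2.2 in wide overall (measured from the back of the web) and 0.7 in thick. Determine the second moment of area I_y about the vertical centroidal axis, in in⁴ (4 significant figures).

I_y ≈ 2.768 in⁴

Split into non-overlapping primitives; take the origin at the lower-left of the bounding box.
Web: 0.4 × 12.4, A = 4.96 in², x = 0.2 in, Ī = 0.0661333 in⁴.
Top flange (beyond web): 1.8 × 0.7, A = 1.26 in², x = 1.3 in, Ī = 0.3402 in⁴.
Bottom flange (beyond web): 1.8 × 0.7, A = 1.26 in², x = 1.3 in, Ī = 0.3402 in⁴.
Centroid: x̄ = ΣA·x / ΣA = 0.570588 in.
Transfer each piece to the vertical centroidal axis using Ī + A·d² with d = x − 0.570588:
  web: d = -0.370588 in → contributes +0.747318 in⁴
  top flange (beyond web): d = 0.729412 in → contributes +1.01057 in⁴
  bottom flange (beyond web): d = 0.729412 in → contributes +1.01057 in⁴
Total I = 2.76846 in⁴.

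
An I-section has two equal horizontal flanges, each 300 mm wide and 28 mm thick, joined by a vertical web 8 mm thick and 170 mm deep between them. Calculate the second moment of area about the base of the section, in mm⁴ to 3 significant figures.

Split into non-overlapping primitives; take the origin at the lower-left of the bounding box.
Bottom flange: 300 × 28, A = 8 400 mm², y = 14 mm, Ī = 548 800 mm⁴.
Web: 8 × 170, A = 1 360 mm², y = 113 mm, Ī = 3 275 333 mm⁴.
Top flange: 300 × 28, A = 8 400 mm², y = 212 mm, Ī = 548 800 mm⁴.
Transfer each piece to the base of the section using Ī + A·d² with d = y − 0:
  bottom flange: d = 14 mm → contributes +2 195 200 mm⁴
  web: d = 113 mm → contributes +20 641 173 mm⁴
  top flange: d = 212 mm → contributes +378 078 400 mm⁴
Total I = 400 914 773 mm⁴.

I_base ≈ 4.01 × 10⁸ mm⁴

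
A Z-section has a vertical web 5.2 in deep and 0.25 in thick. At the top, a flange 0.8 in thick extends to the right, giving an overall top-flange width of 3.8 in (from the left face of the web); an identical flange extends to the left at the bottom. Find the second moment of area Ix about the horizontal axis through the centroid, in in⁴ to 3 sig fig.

Ix ≈ 30.7 in⁴

Decompose the section into non-overlapping parts with the origin at the bottom-left of its bounding rectangle.
Web: 0.25 × 5.2, A = 1.3 in², y = 2.6 in, Ī = 2.9293 in⁴.
Top flange (beyond web): 3.55 × 0.8, A = 2.84 in², y = 4.8 in, Ī = 0.15147 in⁴.
Bottom flange (beyond web): 3.55 × 0.8, A = 2.84 in², y = 0.4 in, Ī = 0.15147 in⁴.
Centroid: ȳ = ΣA·y / ΣA = 2.6 in.
Transfer each piece to the horizontal axis through the centroid using Ī + A·d² with d = y − 2.6:
  web: d = 0 in → contributes +2.9293 in⁴
  top flange (beyond web): d = 2.2 in → contributes +13.897 in⁴
  bottom flange (beyond web): d = -2.2 in → contributes +13.897 in⁴
Total I = 30.723 in⁴.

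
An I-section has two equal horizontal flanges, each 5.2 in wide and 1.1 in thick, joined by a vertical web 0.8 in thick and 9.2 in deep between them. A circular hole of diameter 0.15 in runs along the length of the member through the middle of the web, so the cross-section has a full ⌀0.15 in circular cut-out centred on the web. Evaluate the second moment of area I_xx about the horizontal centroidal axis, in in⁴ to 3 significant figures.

Split into non-overlapping primitives; take the origin at the lower-left of the bounding box.
Bottom flange: 5.2 × 1.1, A = 5.72 in², y = 0.55 in, Ī = 0.57677 in⁴.
Web: 0.8 × 9.2, A = 7.36 in², y = 5.7 in, Ī = 51.913 in⁴.
Top flange: 5.2 × 1.1, A = 5.72 in², y = 10.85 in, Ī = 0.57677 in⁴.
Hole (subtracted): ⌀0.15, A = 0.017671 in², y = 5.7 in, Ī = 0.00002485 in⁴.
By symmetry the centroid is at mid-height, ȳ = 5.7 in.
Transfer each piece to the horizontal centroidal axis using Ī + A·d² with d = y − 5.7:
  bottom flange: d = -5.15 in → contributes +152.29 in⁴
  web: d = 0 in → contributes +51.913 in⁴
  top flange: d = 5.15 in → contributes +152.29 in⁴
  hole: d = 0 in → contributes −0.00002485 in⁴
Total I = 356.48 in⁴.

I_xx ≈ 356 in⁴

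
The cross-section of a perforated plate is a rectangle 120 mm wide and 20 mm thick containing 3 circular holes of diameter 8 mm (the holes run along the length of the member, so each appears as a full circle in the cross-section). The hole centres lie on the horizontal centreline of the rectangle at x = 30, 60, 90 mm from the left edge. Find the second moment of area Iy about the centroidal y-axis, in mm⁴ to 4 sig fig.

Iy ≈ 2.789 × 10⁶ mm⁴

Decompose the section into non-overlapping parts with the origin at the bottom-left of its bounding rectangle.
Plate: 120 × 20, A = 2 400 mm², x = 60 mm, Ī = 2 880 000 mm⁴.
Hole 1 (subtracted): ⌀8, A = 50.2655 mm², x = 30 mm, Ī = 201.062 mm⁴.
Hole 2 (subtracted): ⌀8, A = 50.2655 mm², x = 60 mm, Ī = 201.062 mm⁴.
Hole 3 (subtracted): ⌀8, A = 50.2655 mm², x = 90 mm, Ī = 201.062 mm⁴.
By symmetry the centroid is at mid-width, x̄ = 60 mm.
Transfer each piece to the centroidal y-axis using Ī + A·d² with d = x − 60:
  plate: d = 0 mm → contributes +2 880 000 mm⁴
  hole 1: d = -30 mm → contributes −45 440 mm⁴
  hole 2: d = 0 mm → contributes −201.062 mm⁴
  hole 3: d = 30 mm → contributes −45 440 mm⁴
Total I = 2 788 919 mm⁴.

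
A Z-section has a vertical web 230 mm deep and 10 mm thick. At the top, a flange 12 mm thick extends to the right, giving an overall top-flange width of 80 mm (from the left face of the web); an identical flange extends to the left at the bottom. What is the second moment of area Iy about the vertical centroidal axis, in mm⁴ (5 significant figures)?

Split into non-overlapping primitives; take the origin at the lower-left of the bounding box.
Web: 10 × 230, A = 2 300 mm², x = 75 mm, Ī = 19166.67 mm⁴.
Top flange (beyond web): 70 × 12, A = 840 mm², x = 115 mm, Ī = 343 000 mm⁴.
Bottom flange (beyond web): 70 × 12, A = 840 mm², x = 35 mm, Ī = 343 000 mm⁴.
Centroid: x̄ = ΣA·x / ΣA = 75 mm.
Transfer each piece to the vertical centroidal axis using Ī + A·d² with d = x − 75:
  web: d = 0 mm → contributes +19166.67 mm⁴
  top flange (beyond web): d = 40 mm → contributes +1 687 000 mm⁴
  bottom flange (beyond web): d = -40 mm → contributes +1 687 000 mm⁴
Total I = 3 393 167 mm⁴.

Iy ≈ 3.3932 × 10⁶ mm⁴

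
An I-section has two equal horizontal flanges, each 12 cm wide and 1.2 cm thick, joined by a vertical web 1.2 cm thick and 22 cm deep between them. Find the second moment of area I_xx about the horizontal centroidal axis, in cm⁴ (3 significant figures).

Split into non-overlapping primitives; take the origin at the lower-left of the bounding box.
Bottom flange: 12 × 1.2, A = 14.4 cm², y = 0.6 cm, Ī = 1.728 cm⁴.
Web: 1.2 × 22, A = 26.4 cm², y = 12.2 cm, Ī = 1064.8 cm⁴.
Top flange: 12 × 1.2, A = 14.4 cm², y = 23.8 cm, Ī = 1.728 cm⁴.
By symmetry the centroid is at mid-height, ȳ = 12.2 cm.
Transfer each piece to the horizontal centroidal axis using Ī + A·d² with d = y − 12.2:
  bottom flange: d = -11.6 cm → contributes +1939.4 cm⁴
  web: d = 0 cm → contributes +1064.8 cm⁴
  top flange: d = 11.6 cm → contributes +1939.4 cm⁴
Total I = 4943.6 cm⁴.

I_xx ≈ 4940 cm⁴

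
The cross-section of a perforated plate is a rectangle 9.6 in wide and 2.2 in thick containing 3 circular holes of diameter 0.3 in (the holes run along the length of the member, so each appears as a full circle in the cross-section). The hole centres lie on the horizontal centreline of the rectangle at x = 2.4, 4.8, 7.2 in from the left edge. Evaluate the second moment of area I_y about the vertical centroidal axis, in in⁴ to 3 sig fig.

I_y ≈ 161 in⁴

Break the section into simple shapes (no overlaps), measuring from the bottom-left corner of the bounding box.
Plate: 9.6 × 2.2, A = 21.12 in², x = 4.8 in, Ī = 162.2 in⁴.
Hole 1 (subtracted): ⌀0.3, A = 0.070686 in², x = 2.4 in, Ī = 0.00039761 in⁴.
Hole 2 (subtracted): ⌀0.3, A = 0.070686 in², x = 4.8 in, Ī = 0.00039761 in⁴.
Hole 3 (subtracted): ⌀0.3, A = 0.070686 in², x = 7.2 in, Ī = 0.00039761 in⁴.
By symmetry the centroid is at mid-width, x̄ = 4.8 in.
Transfer each piece to the vertical centroidal axis using Ī + A·d² with d = x − 4.8:
  plate: d = 0 in → contributes +162.2 in⁴
  hole 1: d = -2.4 in → contributes −0.40755 in⁴
  hole 2: d = 0 in → contributes −0.00039761 in⁴
  hole 3: d = 2.4 in → contributes −0.40755 in⁴
Total I = 161.39 in⁴.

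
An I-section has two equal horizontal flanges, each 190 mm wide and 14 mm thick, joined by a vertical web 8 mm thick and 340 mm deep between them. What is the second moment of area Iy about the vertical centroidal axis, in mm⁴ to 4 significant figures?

Iy ≈ 1.602 × 10⁷ mm⁴

Treat the section as a set of non-overlapping primitives; coordinates are from the bounding-box lower-left.
Bottom flange: 190 × 14, A = 2 660 mm², x = 95 mm, Ī = 8 002 167 mm⁴.
Web: 8 × 340, A = 2 720 mm², x = 95 mm, Ī = 14506.7 mm⁴.
Top flange: 190 × 14, A = 2 660 mm², x = 95 mm, Ī = 8 002 167 mm⁴.
By symmetry the centroid is at mid-width, x̄ = 95 mm.
All pieces are centred on the vertical centroidal axis, so I = ΣĪ = 16 018 840 mm⁴.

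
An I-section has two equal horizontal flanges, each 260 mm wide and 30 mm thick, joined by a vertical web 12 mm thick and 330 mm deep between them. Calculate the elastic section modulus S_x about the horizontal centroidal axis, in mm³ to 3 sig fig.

Treat the section as a set of non-overlapping primitives; coordinates are from the bounding-box lower-left.
Bottom flange: 260 × 30, A = 7 800 mm², y = 15 mm, Ī = 585 000 mm⁴.
Web: 12 × 330, A = 3 960 mm², y = 195 mm, Ī = 35 937 000 mm⁴.
Top flange: 260 × 30, A = 7 800 mm², y = 375 mm, Ī = 585 000 mm⁴.
By symmetry the centroid is at mid-height, ȳ = 195 mm.
Transfer each piece to the horizontal centroidal axis using Ī + A·d² with d = y − 195:
  bottom flange: d = -180 mm → contributes +253 305 000 mm⁴
  web: d = 0 mm → contributes +35 937 000 mm⁴
  top flange: d = 180 mm → contributes +253 305 000 mm⁴
Total I = 542 547 000 mm⁴.
Extreme fibre distance c = 195 mm; S = I/c = 2 782 292 mm³.

S_x ≈ 2.78 × 10⁶ mm³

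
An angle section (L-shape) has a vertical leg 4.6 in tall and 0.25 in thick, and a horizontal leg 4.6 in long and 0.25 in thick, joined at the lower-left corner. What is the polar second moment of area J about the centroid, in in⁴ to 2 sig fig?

Break the section into simple shapes (no overlaps), measuring from the bottom-left corner of the bounding box.
Vertical leg: 0.25 × 4.6, A = 1.15 in², y = 2.3 in, Ī = 2.028 in⁴.
Horizontal leg (remainder): 4.35 × 0.25, A = 1.088 in², y = 0.125 in, Ī = 0.005664 in⁴.
Centroid: ȳ = ΣA·y / ΣA = 1.243 in.
Transfer each piece to the centroidal x-axis using Ī + A·d² with d = y − 1.243:
  vertical leg: d = 1.057 in → contributes +3.313 in⁴
  horizontal leg (remainder): d = -1.118 in → contributes +1.365 in⁴
Total I = 4.678 in⁴.
For the y-axis: x̄ = 1.243 in.
Repeating about the centroidal y-axis gives I_y = 4.678 in⁴.
Polar second moment: J = I_x + I_y = 9.355 in⁴.

J ≈ 9.4 in⁴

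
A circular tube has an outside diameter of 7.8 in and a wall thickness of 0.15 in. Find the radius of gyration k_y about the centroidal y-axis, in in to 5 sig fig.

k_y ≈ 2.7052 in

Break the section into simple shapes (no overlaps), measuring from the bottom-left corner of the bounding box.
Outer circle: ⌀7.8, A = 47.78362 in², x = 3.9 in, Ī = 181.6972 in⁴.
Bore (subtracted): ⌀7.5, A = 44.17865 in², x = 3.9 in, Ī = 155.3156 in⁴.
By symmetry the centroid is at mid-width, x̄ = 3.9 in.
All pieces are centred on the centroidal y-axis, so I = ΣĪ (holes subtracted) = 26.38168 in⁴.
Radius of gyration: k = √(I/A) = √(26.38168 / 3.604978) = 2.705203 in.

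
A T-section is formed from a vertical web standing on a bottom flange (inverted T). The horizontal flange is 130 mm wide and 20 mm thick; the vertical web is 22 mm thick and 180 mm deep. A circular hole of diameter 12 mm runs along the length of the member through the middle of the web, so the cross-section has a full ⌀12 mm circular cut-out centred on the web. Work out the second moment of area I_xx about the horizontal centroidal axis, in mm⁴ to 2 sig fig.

I_xx ≈ 2.6 × 10⁷ mm⁴

Treat the section as a set of non-overlapping primitives; coordinates are from the bounding-box lower-left.
Flange: 130 × 20, A = 2 600 mm², y = 10 mm, Ī = 86 667 mm⁴.
Web: 22 × 180, A = 3 960 mm², y = 110 mm, Ī = 10 692 000 mm⁴.
Hole (subtracted): ⌀12, A = 113.1 mm², y = 110 mm, Ī = 1 018 mm⁴.
Centroid: ȳ = ΣA·y / ΣA = 69.67 mm.
Transfer each piece to the horizontal centroidal axis using Ī + A·d² with d = y − 69.67:
  flange: d = -59.67 mm → contributes +9 344 162 mm⁴
  web: d = 40.33 mm → contributes +17 132 798 mm⁴
  hole: d = 40.33 mm → contributes −184 967 mm⁴
Total I = 26 291 993 mm⁴.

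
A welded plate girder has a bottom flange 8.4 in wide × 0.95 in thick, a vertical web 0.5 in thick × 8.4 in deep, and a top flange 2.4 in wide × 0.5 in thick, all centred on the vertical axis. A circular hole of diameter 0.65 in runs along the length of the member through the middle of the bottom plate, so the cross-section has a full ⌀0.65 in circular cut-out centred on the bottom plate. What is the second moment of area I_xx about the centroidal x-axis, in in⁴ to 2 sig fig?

Treat the section as a set of non-overlapping primitives; coordinates are from the bounding-box lower-left.
Bottom plate: 8.4 × 0.95, A = 7.98 in², y = 0.475 in, Ī = 0.6002 in⁴.
Web plate: 0.5 × 8.4, A = 4.2 in², y = 5.15 in, Ī = 24.7 in⁴.
Top plate: 2.4 × 0.5, A = 1.2 in², y = 9.6 in, Ī = 0.025 in⁴.
Hole (subtracted): ⌀0.65, A = 0.3318 in², y = 0.475 in, Ī = 0.008762 in⁴.
Centroid: ȳ = ΣA·y / ΣA = 2.819 in.
Transfer each piece to the centroidal x-axis using Ī + A·d² with d = y − 2.819:
  bottom plate: d = -2.344 in → contributes +44.45 in⁴
  web plate: d = 2.331 in → contributes +47.52 in⁴
  top plate: d = 6.781 in → contributes +55.2 in⁴
  hole: d = -2.344 in → contributes −1.832 in⁴
Total I = 145.3 in⁴.

I_xx ≈ 150 in⁴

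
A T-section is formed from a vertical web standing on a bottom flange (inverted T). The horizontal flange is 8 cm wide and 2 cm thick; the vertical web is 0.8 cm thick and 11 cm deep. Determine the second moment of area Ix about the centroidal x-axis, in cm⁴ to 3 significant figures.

Ix ≈ 334 cm⁴

Break the section into simple shapes (no overlaps), measuring from the bottom-left corner of the bounding box.
Flange: 8 × 2, A = 16 cm², y = 1 cm, Ī = 5.3333 cm⁴.
Web: 0.8 × 11, A = 8.8 cm², y = 7.5 cm, Ī = 88.733 cm⁴.
Centroid: ȳ = ΣA·y / ΣA = 3.3065 cm.
Transfer each piece to the centroidal x-axis using Ī + A·d² with d = y − 3.3065:
  flange: d = -2.3065 cm → contributes +90.449 cm⁴
  web: d = 4.1935 cm → contributes +243.49 cm⁴
Total I = 333.94 cm⁴.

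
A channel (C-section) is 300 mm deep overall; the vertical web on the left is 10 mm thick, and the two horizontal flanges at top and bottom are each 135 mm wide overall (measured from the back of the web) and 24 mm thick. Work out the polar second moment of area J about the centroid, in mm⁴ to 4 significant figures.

Break the section into simple shapes (no overlaps), measuring from the bottom-left corner of the bounding box.
Web: 10 × 300, A = 3 000 mm², y = 150 mm, Ī = 22 500 000 mm⁴.
Top flange (beyond web): 125 × 24, A = 3 000 mm², y = 288 mm, Ī = 144 000 mm⁴.
Bottom flange (beyond web): 125 × 24, A = 3 000 mm², y = 12 mm, Ī = 144 000 mm⁴.
By symmetry the centroid is at mid-height, ȳ = 150 mm.
Transfer each piece to the centroidal x-axis using Ī + A·d² with d = y − 150:
  web: d = 0 mm → contributes +22 500 000 mm⁴
  top flange (beyond web): d = 138 mm → contributes +57 276 000 mm⁴
  bottom flange (beyond web): d = -138 mm → contributes +57 276 000 mm⁴
Total I = 137 052 000 mm⁴.
For the y-axis: x̄ = 50 mm.
Repeating about the centroidal y-axis gives I_y = 16 950 000 mm⁴.
Polar second moment: J = I_x + I_y = 154 002 000 mm⁴.

J ≈ 1.540 × 10⁸ mm⁴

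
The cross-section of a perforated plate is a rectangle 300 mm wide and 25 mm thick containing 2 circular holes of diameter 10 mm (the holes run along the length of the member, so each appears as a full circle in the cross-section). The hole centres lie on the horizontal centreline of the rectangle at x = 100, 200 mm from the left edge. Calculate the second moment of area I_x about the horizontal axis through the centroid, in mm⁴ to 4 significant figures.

I_x ≈ 3.896 × 10⁵ mm⁴

Decompose the section into non-overlapping parts with the origin at the bottom-left of its bounding rectangle.
Plate: 300 × 25, A = 7 500 mm², y = 12.5 mm, Ī = 390 625 mm⁴.
Hole 1 (subtracted): ⌀10, A = 78.5398 mm², y = 12.5 mm, Ī = 490.874 mm⁴.
Hole 2 (subtracted): ⌀10, A = 78.5398 mm², y = 12.5 mm, Ī = 490.874 mm⁴.
By symmetry the centroid is at mid-height, ȳ = 12.5 mm.
All pieces are centred on the horizontal axis through the centroid, so I = ΣĪ (holes subtracted) = 389 643 mm⁴.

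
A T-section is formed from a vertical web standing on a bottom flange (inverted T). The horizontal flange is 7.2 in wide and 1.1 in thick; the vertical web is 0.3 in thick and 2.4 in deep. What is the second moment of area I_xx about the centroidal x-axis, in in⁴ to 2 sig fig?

I_xx ≈ 3.2 in⁴

Split into non-overlapping primitives; take the origin at the lower-left of the bounding box.
Flange: 7.2 × 1.1, A = 7.92 in², y = 0.55 in, Ī = 0.7986 in⁴.
Web: 0.3 × 2.4, A = 0.72 in², y = 2.3 in, Ī = 0.3456 in⁴.
Centroid: ȳ = ΣA·y / ΣA = 0.6958 in.
Transfer each piece to the centroidal x-axis using Ī + A·d² with d = y − 0.6958:
  flange: d = -0.1458 in → contributes +0.967 in⁴
  web: d = 1.604 in → contributes +2.198 in⁴
Total I = 3.165 in⁴.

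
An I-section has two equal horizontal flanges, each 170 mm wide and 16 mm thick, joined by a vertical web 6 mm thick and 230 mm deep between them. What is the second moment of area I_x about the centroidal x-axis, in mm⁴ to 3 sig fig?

I_x ≈ 8.85 × 10⁷ mm⁴

Treat the section as a set of non-overlapping primitives; coordinates are from the bounding-box lower-left.
Bottom flange: 170 × 16, A = 2 720 mm², y = 8 mm, Ī = 58 027 mm⁴.
Web: 6 × 230, A = 1 380 mm², y = 131 mm, Ī = 6 083 500 mm⁴.
Top flange: 170 × 16, A = 2 720 mm², y = 254 mm, Ī = 58 027 mm⁴.
By symmetry the centroid is at mid-height, ȳ = 131 mm.
Transfer each piece to the centroidal x-axis using Ī + A·d² with d = y − 131:
  bottom flange: d = -123 mm → contributes +41 208 907 mm⁴
  web: d = 0 mm → contributes +6 083 500 mm⁴
  top flange: d = 123 mm → contributes +41 208 907 mm⁴
Total I = 88 501 313 mm⁴.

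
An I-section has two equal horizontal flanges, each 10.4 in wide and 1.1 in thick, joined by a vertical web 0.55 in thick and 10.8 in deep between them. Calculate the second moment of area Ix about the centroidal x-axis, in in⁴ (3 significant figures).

Ix ≈ 870 in⁴

Break the section into simple shapes (no overlaps), measuring from the bottom-left corner of the bounding box.
Bottom flange: 10.4 × 1.1, A = 11.44 in², y = 0.55 in, Ī = 1.1535 in⁴.
Web: 0.55 × 10.8, A = 5.94 in², y = 6.5 in, Ī = 57.737 in⁴.
Top flange: 10.4 × 1.1, A = 11.44 in², y = 12.45 in, Ī = 1.1535 in⁴.
By symmetry the centroid is at mid-height, ȳ = 6.5 in.
Transfer each piece to the centroidal x-axis using Ī + A·d² with d = y − 6.5:
  bottom flange: d = -5.95 in → contributes +406.16 in⁴
  web: d = 0 in → contributes +57.737 in⁴
  top flange: d = 5.95 in → contributes +406.16 in⁴
Total I = 870.05 in⁴.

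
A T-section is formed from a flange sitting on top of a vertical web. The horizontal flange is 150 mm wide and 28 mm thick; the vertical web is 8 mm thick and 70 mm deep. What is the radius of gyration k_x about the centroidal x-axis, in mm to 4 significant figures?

Treat the section as a set of non-overlapping primitives; coordinates are from the bounding-box lower-left.
Flange: 150 × 28, A = 4 200 mm², y = 84 mm, Ī = 274 400 mm⁴.
Web: 8 × 70, A = 560 mm², y = 35 mm, Ī = 228 667 mm⁴.
Centroid: ȳ = ΣA·y / ΣA = 78.2353 mm.
Transfer each piece to the centroidal x-axis using Ī + A·d² with d = y − 78.2353:
  flange: d = 5.76471 mm → contributes +413 974 mm⁴
  web: d = -43.2353 mm → contributes +1 275 469 mm⁴
Total I = 1 689 443 mm⁴.
Radius of gyration: k = √(I/A) = √(1 689 443 / 4 760) = 18.8395 mm.

k_x ≈ 18.84 mm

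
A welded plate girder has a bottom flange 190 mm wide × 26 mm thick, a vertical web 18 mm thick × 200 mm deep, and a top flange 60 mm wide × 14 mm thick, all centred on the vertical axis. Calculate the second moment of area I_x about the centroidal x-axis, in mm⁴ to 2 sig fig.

I_x ≈ 6.2 × 10⁷ mm⁴

Treat the section as a set of non-overlapping primitives; coordinates are from the bounding-box lower-left.
Bottom plate: 190 × 26, A = 4 940 mm², y = 13 mm, Ī = 278 287 mm⁴.
Web plate: 18 × 200, A = 3 600 mm², y = 126 mm, Ī = 12 000 000 mm⁴.
Top plate: 60 × 14, A = 840 mm², y = 233 mm, Ī = 13 720 mm⁴.
Centroid: ȳ = ΣA·y / ΣA = 76.07 mm.
Transfer each piece to the centroidal x-axis using Ī + A·d² with d = y − 76.07:
  bottom plate: d = -63.07 mm → contributes +19 928 968 mm⁴
  web plate: d = 49.93 mm → contributes +20 974 687 mm⁴
  top plate: d = 156.9 mm → contributes +20 700 325 mm⁴
Total I = 61 603 980 mm⁴.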